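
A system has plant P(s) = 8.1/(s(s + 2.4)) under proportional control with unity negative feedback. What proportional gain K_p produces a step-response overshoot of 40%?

K_p = 2.27

From %OS = 100·exp(−πζ/√(1−ζ²)) = 40%, ζ = −ln(0.4)/√(π²+ln²(0.4)) = 0.28.
Characteristic equation s² + 2.4s + 8.1K_p = 0 gives ζ = 2.4/(2√(8.1K_p)).
Setting ζ = 0.28: √(8.1K_p) = 2.4/(2·0.28) = 4.286, so K_p = 18.37/8.1 = 2.27.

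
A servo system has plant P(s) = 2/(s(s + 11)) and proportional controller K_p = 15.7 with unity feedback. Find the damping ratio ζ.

1 + K_p·P(s) = 0 gives s² + 11s + 31.4 = 0.
Matching s² + 2ζω_n s + ω_n²: ω_n = √31.4 = 5.604 rad/s and 2ζω_n = 11, so ζ = 11/(2·5.604) = 0.982.

ζ = 0.982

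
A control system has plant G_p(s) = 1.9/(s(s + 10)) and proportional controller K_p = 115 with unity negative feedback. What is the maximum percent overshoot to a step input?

32.3%

The closed-loop denominator s² + 10s + 218.5 gives ω_n = √218.5 = 14.78 and ζ = 10/(2ω_n) = 0.3383.
%OS = 100·exp(−πζ/√(1−ζ²)) = 100·exp(−π·0.3383/√0.8856) = 32.3%.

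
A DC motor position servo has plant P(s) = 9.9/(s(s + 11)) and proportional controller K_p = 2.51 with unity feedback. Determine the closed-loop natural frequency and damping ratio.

1 + K_p·P(s) = 0 gives s² + 11s + 24.85 = 0.
So ω_n² = 24.85 ⇒ ω_n = 4.985 rad/s, and ζ = 11/(2ω_n) = 1.1.

ω_n = 4.98 rad/s, ζ = 1.1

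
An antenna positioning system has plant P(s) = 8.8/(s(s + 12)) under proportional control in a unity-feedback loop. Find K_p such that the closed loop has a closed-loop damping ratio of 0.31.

Closed-loop characteristic equation: s² + 12s + K_p·8.8 = 0.
So ω_n = √(8.8K_p) and 2ζω_n = 12, giving ζ = 12/(2√(8.8K_p)).
Setting ζ = 0.31: √(8.8K_p) = 12/(2·0.31) = 19.35, so K_p = 374.6/8.8 = 42.6.

K_p = 42.6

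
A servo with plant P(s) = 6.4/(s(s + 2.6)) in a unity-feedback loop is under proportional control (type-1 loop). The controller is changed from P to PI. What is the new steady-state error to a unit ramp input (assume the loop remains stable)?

The integrator raises the loop to type 2, so K_v → ∞ and e_ss to a ramp is zero.

0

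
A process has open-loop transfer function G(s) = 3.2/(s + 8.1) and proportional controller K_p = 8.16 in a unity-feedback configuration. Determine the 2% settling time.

Closed-loop transfer function: T(s) = K_p·G(s)/(1 + K_p·G(s)) = 26.11/(s + 8.1 + 26.11) = 26.11/(s + 34.21).
Time constant τ = 1/34.21 = 0.02923 s, so the 2% settling time is about 4τ = 0.117 s.

T_s ≈ 0.117 s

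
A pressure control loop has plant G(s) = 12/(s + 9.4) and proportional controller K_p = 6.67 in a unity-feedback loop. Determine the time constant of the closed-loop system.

Closed-loop transfer function: T(s) = K_p·G(s)/(1 + K_p·G(s)) = 80.04/(s + 9.4 + 80.04) = 80.04/(s + 89.44).
Time constant τ = 1/89.44 = 0.0112 s.

τ = 0.0112 s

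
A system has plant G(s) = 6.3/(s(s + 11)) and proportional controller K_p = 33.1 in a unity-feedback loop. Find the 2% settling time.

Closed-loop characteristic equation: s² + 11s + 208.5 = 0, so ω_n = 14.44 rad/s and ζ = 11/(2·14.44) = 0.3809.
2% settling time T_s ≈ 4/(ζω_n) = 4/5.5 = 0.727 s.

T_s ≈ 0.727 s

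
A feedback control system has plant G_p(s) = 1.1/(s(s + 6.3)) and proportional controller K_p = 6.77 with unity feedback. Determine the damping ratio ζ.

With unity feedback the closed-loop characteristic equation is s² + 6.3s + 6.77·1.1 = s² + 6.3s + 7.447 = 0.
Matching s² + 2ζω_n s + ω_n²: ω_n = √7.447 = 2.729 rad/s and 2ζω_n = 6.3, so ζ = 6.3/(2·2.729) = 1.15.

ζ = 1.15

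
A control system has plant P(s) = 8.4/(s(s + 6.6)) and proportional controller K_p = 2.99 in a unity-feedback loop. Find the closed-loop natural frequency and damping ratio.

ω_n = 5.01 rad/s, ζ = 0.658

The closed-loop denominator is s(s+6.6) + 2.99·8.4 = s² + 6.6s + 25.12.
So ω_n² = 25.12 ⇒ ω_n = 5.012 rad/s, and ζ = 6.6/(2ω_n) = 0.658.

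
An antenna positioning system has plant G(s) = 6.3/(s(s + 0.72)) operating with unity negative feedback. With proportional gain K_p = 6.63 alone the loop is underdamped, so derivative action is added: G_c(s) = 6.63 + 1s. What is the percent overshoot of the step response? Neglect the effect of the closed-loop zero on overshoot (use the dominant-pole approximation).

Forward path: (6.63 + 1s)·6.3/(s(s+0.72)). The closed-loop characteristic equation is s² + (0.72 + 6.3·1)s + 6.3·6.63 = 0.
That is s² + 7.02s + 41.77 = 0, so ω_n = 6.463 rad/s and ζ = 7.02/(2·6.463) = 0.5431.
%OS = 100·exp(−πζ/√(1−ζ²)) = 13.1%.

13.1%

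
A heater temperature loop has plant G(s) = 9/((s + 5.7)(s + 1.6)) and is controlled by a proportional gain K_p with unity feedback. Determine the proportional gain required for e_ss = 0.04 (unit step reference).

The loop is type 0, so e_ss(step) = 1/(1 + K_pos) with K_pos = K_p·G(0).
G(0) = 0.9868. Require 1/(1 + K_p·0.9868) = 0.04, so 1 + 0.9868·K_p = 25.
K_p = (25 − 1)/0.9868 = 24.3.

K_p = 24.3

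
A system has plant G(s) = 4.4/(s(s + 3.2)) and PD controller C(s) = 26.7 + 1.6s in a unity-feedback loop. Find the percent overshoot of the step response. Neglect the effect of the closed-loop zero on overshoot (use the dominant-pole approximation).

18.6%

Forward path: (26.7 + 1.6s)·4.4/(s(s+3.2)). The closed-loop characteristic equation is s² + (3.2 + 4.4·1.6)s + 4.4·26.7 = 0.
That is s² + 10.24s + 117.5 = 0, so ω_n = 10.84 rad/s and ζ = 10.24/(2·10.84) = 0.4724.
%OS = 100·exp(−πζ/√(1−ζ²)) = 18.6%.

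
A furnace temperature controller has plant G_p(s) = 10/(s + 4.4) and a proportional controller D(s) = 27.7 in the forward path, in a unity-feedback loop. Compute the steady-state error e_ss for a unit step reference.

0.0156

The loop is type 0. Static position error constant K_pos = D(0)·G_p(0) = 27.7·2.273 = 62.95.
Steady-state error to a unit step: e_ss = 1/(1+K_pos) = 1/63.95 = 0.0156.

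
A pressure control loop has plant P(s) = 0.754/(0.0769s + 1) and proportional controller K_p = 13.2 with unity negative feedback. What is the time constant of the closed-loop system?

τ = 0.00702 s

Closed loop: T(s) = K_p·P/(1+K_p·P) = 9.953/(0.0769s + 1 + 9.953), with pole at s = −(1 + 9.953)/0.0769 = −142.4.
Closed-loop time constant τ = 1/142.4 = 0.00702 s.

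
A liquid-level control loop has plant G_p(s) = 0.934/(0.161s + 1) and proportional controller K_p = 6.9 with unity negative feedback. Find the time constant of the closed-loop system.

τ = 0.0216 s

Closed loop: T(s) = K_p·G_p/(1+K_p·G_p) = 6.445/(0.161s + 1 + 6.445), with pole at s = −(1 + 6.445)/0.161 = −46.24.
Closed-loop time constant τ = 1/46.24 = 0.0216 s.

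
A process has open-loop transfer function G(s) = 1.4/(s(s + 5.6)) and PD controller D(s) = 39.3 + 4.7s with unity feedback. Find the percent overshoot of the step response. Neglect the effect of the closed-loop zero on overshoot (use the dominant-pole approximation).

1.09%

Forward path: (39.3 + 4.7s)·1.4/(s(s+5.6)). The closed-loop characteristic equation is s² + (5.6 + 1.4·4.7)s + 1.4·39.3 = 0.
That is s² + 12.18s + 55.02 = 0, so ω_n = 7.418 rad/s and ζ = 12.18/(2·7.418) = 0.821.
%OS = 100·exp(−πζ/√(1−ζ²)) = 1.09%.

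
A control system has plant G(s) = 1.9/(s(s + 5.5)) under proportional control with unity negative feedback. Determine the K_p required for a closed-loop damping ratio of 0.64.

K_p = 9.72

Closed-loop characteristic equation: s² + 5.5s + K_p·1.9 = 0.
So ω_n = √(1.9K_p) and 2ζω_n = 5.5, giving ζ = 5.5/(2√(1.9K_p)).
Setting ζ = 0.64: √(1.9K_p) = 5.5/(2·0.64) = 4.297, so K_p = 18.46/1.9 = 9.72.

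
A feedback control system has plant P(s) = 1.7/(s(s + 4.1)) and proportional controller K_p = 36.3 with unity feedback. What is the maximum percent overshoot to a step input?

From 1 + K_pP(s) = 0: s² + 4.1s + 61.71 = 0 ⇒ ω_n = 7.856, ζ = 0.261.
%OS = 100·exp(−πζ/√(1−ζ²)) = 100·exp(−π·0.261/√0.9319) = 42.8%.

42.8%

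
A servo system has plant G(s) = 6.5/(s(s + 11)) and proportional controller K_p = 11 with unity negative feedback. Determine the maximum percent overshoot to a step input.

6.79%

Closed-loop characteristic equation: s² + 11s + 71.5 = 0, so ω_n = 8.456 rad/s and ζ = 11/(2·8.456) = 0.6504.
%OS = 100·exp(−πζ/√(1−ζ²)) = 100·exp(−π·0.6504/√0.5769) = 6.79%.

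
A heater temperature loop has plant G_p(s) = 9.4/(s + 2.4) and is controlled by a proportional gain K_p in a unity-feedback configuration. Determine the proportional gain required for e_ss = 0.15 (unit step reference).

K_p = 1.45

The loop is type 0, so e_ss(step) = 1/(1 + K_pos) with K_pos = K_p·G_p(0).
G_p(0) = 3.917. Require 1/(1 + K_p·3.917) = 0.15, so 1 + 3.917·K_p = 6.667.
K_p = (6.667 − 1)/3.917 = 1.45.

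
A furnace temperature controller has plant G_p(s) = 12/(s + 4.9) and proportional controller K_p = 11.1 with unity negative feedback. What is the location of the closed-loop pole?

Closed-loop transfer function: T(s) = K_p·G_p(s)/(1 + K_p·G_p(s)) = 133.2/(s + 4.9 + 133.2) = 133.2/(s + 138.1).
The closed-loop pole is at s = −138.1.

s = -138.1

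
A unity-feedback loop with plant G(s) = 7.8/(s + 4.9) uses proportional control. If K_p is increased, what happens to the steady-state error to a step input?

The position error constant K_pos = K_p·G(0) grows with K_p, and e_ss = 1/(1+K_pos) falls.

decrease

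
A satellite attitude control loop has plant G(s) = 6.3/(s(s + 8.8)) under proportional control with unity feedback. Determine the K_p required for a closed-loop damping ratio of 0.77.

Closed-loop characteristic equation: s² + 8.8s + K_p·6.3 = 0.
So ω_n = √(6.3K_p) and 2ζω_n = 8.8, giving ζ = 8.8/(2√(6.3K_p)).
Setting ζ = 0.77: √(6.3K_p) = 8.8/(2·0.77) = 5.714, so K_p = 32.65/6.3 = 5.18.

K_p = 5.18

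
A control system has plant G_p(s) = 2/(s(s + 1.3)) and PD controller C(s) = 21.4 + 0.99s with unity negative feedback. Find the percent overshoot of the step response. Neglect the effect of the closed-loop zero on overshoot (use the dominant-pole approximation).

44.3%

Forward path: (21.4 + 0.99s)·2/(s(s+1.3)). The closed-loop characteristic equation is s² + (1.3 + 2·0.99)s + 2·21.4 = 0.
That is s² + 3.28s + 42.8 = 0, so ω_n = 6.542 rad/s and ζ = 3.28/(2·6.542) = 0.2507.
%OS = 100·exp(−πζ/√(1−ζ²)) = 44.3%.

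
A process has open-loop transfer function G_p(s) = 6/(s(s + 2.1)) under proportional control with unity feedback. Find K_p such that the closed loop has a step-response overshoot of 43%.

K_p = 2.73

From %OS = 100·exp(−πζ/√(1−ζ²)) = 43%, ζ = −ln(0.43)/√(π²+ln²(0.43)) = 0.2594.
Characteristic equation s² + 2.1s + 6K_p = 0 gives ζ = 2.1/(2√(6K_p)).
Setting ζ = 0.2594: √(6K_p) = 2.1/(2·0.2594) = 4.047, so K_p = 16.38/6 = 2.73.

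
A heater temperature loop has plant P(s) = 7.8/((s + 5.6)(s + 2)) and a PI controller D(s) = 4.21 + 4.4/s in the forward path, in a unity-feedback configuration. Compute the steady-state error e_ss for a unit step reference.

The open loop D(s)P(s) has a pole at the origin (type 1), so the static position error constant is infinite and e_ss = 1/(1+∞) = 0.

0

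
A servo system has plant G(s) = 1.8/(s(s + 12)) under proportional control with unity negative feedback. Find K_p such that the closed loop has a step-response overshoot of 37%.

K_p = 220

From %OS = 100·exp(−πζ/√(1−ζ²)) = 37%, ζ = −ln(0.37)/√(π²+ln²(0.37)) = 0.3017.
Characteristic equation s² + 12s + 1.8K_p = 0 gives ζ = 12/(2√(1.8K_p)).
Setting ζ = 0.3017: √(1.8K_p) = 12/(2·0.3017) = 19.89, so K_p = 395.4/1.8 = 220.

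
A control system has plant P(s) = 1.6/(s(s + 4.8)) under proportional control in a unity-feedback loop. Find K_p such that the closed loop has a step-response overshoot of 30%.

K_p = 28.1

From %OS = 100·exp(−πζ/√(1−ζ²)) = 30%, ζ = −ln(0.3)/√(π²+ln²(0.3)) = 0.3579.
Characteristic equation s² + 4.8s + 1.6K_p = 0 gives ζ = 4.8/(2√(1.6K_p)).
Setting ζ = 0.3579: √(1.6K_p) = 4.8/(2·0.3579) = 6.707, so K_p = 44.98/1.6 = 28.1.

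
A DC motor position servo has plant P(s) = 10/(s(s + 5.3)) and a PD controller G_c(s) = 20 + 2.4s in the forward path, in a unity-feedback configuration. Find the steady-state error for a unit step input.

0

The open loop G_c(s)P(s) has a pole at the origin (type 1), so the static position error constant is infinite and e_ss = 1/(1+∞) = 0.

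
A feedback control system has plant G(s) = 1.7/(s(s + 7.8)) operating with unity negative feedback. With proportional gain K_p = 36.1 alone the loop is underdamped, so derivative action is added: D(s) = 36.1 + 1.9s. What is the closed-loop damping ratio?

Forward path: (36.1 + 1.9s)·1.7/(s(s+7.8)). The closed-loop characteristic equation is s² + (7.8 + 1.7·1.9)s + 1.7·36.1 = 0.
That is s² + 11.03s + 61.37 = 0, so ω_n = 7.834 rad/s and ζ = 11.03/(2·7.834) = 0.704.

ζ = 0.704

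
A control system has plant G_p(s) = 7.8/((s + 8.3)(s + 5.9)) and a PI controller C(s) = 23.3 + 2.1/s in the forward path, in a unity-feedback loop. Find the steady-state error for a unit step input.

0

The open loop C(s)G_p(s) has a pole at the origin (type 1), so the static position error constant is infinite and e_ss = 1/(1+∞) = 0.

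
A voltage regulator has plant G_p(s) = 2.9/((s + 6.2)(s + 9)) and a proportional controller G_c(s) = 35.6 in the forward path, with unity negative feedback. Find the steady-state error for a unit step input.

0.351

The loop is type 0. Static position error constant K_pos = G_c(0)·G_p(0) = 35.6·0.05197 = 1.85.
Steady-state error to a unit step: e_ss = 1/(1+K_pos) = 1/2.85 = 0.351.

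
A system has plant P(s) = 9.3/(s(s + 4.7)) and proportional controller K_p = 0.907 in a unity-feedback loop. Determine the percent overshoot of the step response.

The closed-loop denominator s² + 4.7s + 8.435 gives ω_n = √8.435 = 2.904 and ζ = 4.7/(2ω_n) = 0.8091.
%OS = 100·exp(−πζ/√(1−ζ²)) = 100·exp(−π·0.8091/√0.3453) = 1.32%.

1.32%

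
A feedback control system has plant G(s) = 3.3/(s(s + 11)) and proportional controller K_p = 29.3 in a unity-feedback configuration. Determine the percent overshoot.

12%

The closed-loop denominator s² + 11s + 96.69 gives ω_n = √96.69 = 9.833 and ζ = 11/(2ω_n) = 0.5593.
%OS = 100·exp(−πζ/√(1−ζ²)) = 100·exp(−π·0.5593/√0.6871) = 12%.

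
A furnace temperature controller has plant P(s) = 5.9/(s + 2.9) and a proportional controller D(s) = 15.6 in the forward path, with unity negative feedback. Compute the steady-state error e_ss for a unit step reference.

0.0305

The loop is type 0. Static position error constant K_pos = D(0)·P(0) = 15.6·2.034 = 31.74.
Steady-state error to a unit step: e_ss = 1/(1+K_pos) = 1/32.74 = 0.0305.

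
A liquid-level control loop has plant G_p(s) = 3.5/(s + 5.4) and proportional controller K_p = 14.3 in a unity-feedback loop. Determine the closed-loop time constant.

τ = 0.018 s

Closed-loop transfer function: T(s) = K_p·G_p(s)/(1 + K_p·G_p(s)) = 50.05/(s + 5.4 + 50.05) = 50.05/(s + 55.45).
Time constant τ = 1/55.45 = 0.018 s.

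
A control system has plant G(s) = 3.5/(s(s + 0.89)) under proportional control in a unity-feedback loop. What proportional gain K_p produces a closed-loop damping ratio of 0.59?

Closed-loop characteristic equation: s² + 0.89s + K_p·3.5 = 0.
So ω_n = √(3.5K_p) and 2ζω_n = 0.89, giving ζ = 0.89/(2√(3.5K_p)).
Setting ζ = 0.59: √(3.5K_p) = 0.89/(2·0.59) = 0.7542, so K_p = 0.5689/3.5 = 0.163.

K_p = 0.163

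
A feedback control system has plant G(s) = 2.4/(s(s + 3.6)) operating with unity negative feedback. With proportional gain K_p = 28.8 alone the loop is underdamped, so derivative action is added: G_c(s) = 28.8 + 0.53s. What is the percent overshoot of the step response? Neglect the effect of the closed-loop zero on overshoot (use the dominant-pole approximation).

38.2%

Forward path: (28.8 + 0.53s)·2.4/(s(s+3.6)). The closed-loop characteristic equation is s² + (3.6 + 2.4·0.53)s + 2.4·28.8 = 0.
That is s² + 4.872s + 69.12 = 0, so ω_n = 8.314 rad/s and ζ = 4.872/(2·8.314) = 0.293.
%OS = 100·exp(−πζ/√(1−ζ²)) = 38.2%.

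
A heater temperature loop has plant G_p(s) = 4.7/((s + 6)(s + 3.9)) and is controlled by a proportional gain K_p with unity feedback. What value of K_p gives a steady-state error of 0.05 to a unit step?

Steady-state error for a unit step on this type-0 loop is 1/(1 + K_p·G_p(0)).
G_p(0) = 0.2009. Require 1/(1 + K_p·0.2009) = 0.05, so 1 + 0.2009·K_p = 20.
K_p = (20 − 1)/0.2009 = 94.6.

K_p = 94.6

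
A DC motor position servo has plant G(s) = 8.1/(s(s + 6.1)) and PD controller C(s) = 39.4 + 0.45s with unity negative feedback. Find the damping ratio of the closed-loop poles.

ζ = 0.273

Forward path: (39.4 + 0.45s)·8.1/(s(s+6.1)). The closed-loop characteristic equation is s² + (6.1 + 8.1·0.45)s + 8.1·39.4 = 0.
That is s² + 9.745s + 319.1 = 0, so ω_n = 17.86 rad/s and ζ = 9.745/(2·17.86) = 0.2727.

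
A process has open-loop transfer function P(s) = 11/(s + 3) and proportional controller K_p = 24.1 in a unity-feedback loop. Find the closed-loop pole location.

s = -268.1

Closed-loop transfer function: T(s) = K_p·P(s)/(1 + K_p·P(s)) = 265.1/(s + 3 + 265.1) = 265.1/(s + 268.1).
The closed-loop pole is at s = −268.1.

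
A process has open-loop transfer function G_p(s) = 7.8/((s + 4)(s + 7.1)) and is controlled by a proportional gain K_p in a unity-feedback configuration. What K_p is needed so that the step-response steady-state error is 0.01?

Steady-state error for a unit step on this type-0 loop is 1/(1 + K_p·G_p(0)).
G_p(0) = 0.2746. Require 1/(1 + K_p·0.2746) = 0.01, so 1 + 0.2746·K_p = 100.
K_p = (100 − 1)/0.2746 = 360.

K_p = 360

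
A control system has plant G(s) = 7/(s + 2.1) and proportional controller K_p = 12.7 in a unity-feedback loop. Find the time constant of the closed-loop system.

τ = 0.011 s

Closed-loop transfer function: T(s) = K_p·G(s)/(1 + K_p·G(s)) = 88.9/(s + 2.1 + 88.9) = 88.9/(s + 91).
Time constant τ = 1/91 = 0.011 s.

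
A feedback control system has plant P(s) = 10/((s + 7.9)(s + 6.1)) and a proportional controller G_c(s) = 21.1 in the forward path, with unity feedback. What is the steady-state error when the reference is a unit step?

The loop is type 0. Static position error constant K_pos = G_c(0)·P(0) = 21.1·0.2075 = 4.379.
Steady-state error to a unit step: e_ss = 1/(1+K_pos) = 1/5.379 = 0.186.

0.186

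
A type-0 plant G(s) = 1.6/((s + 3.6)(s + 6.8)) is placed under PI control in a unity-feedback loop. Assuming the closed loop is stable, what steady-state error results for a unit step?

The PI controller's integrator makes the forward path type 1, so e_ss to a step is zero.

0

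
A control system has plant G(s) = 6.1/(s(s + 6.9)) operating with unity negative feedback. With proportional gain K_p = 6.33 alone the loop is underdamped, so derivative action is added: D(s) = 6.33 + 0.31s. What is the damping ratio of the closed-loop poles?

ζ = 0.707

Forward path: (6.33 + 0.31s)·6.1/(s(s+6.9)). The closed-loop characteristic equation is s² + (6.9 + 6.1·0.31)s + 6.1·6.33 = 0.
That is s² + 8.791s + 38.61 = 0, so ω_n = 6.214 rad/s and ζ = 8.791/(2·6.214) = 0.7074.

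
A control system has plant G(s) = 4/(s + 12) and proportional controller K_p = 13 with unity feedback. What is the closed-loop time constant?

τ = 0.0156 s

Closed-loop transfer function: T(s) = K_p·G(s)/(1 + K_p·G(s)) = 52/(s + 12 + 52) = 52/(s + 64).
Time constant τ = 1/64 = 0.0156 s.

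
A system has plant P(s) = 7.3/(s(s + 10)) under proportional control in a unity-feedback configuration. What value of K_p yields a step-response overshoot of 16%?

From %OS = 100·exp(−πζ/√(1−ζ²)) = 16%, ζ = −ln(0.16)/√(π²+ln²(0.16)) = 0.5039.
Characteristic equation s² + 10s + 7.3K_p = 0 gives ζ = 10/(2√(7.3K_p)).
Setting ζ = 0.5039: √(7.3K_p) = 10/(2·0.5039) = 9.923, so K_p = 98.47/7.3 = 13.5.

K_p = 13.5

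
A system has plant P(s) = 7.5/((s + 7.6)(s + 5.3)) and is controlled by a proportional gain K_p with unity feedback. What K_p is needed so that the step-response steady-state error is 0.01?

The loop is type 0, so e_ss(step) = 1/(1 + K_pos) with K_pos = K_p·P(0).
P(0) = 0.1862. Require 1/(1 + K_p·0.1862) = 0.01, so 1 + 0.1862·K_p = 100.
K_p = (100 − 1)/0.1862 = 532.

K_p = 532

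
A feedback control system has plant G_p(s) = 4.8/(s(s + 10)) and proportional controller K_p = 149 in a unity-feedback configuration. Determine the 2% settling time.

Closed-loop characteristic equation: s² + 10s + 715.2 = 0, so ω_n = 26.74 rad/s and ζ = 10/(2·26.74) = 0.187.
2% settling time T_s ≈ 4/(ζω_n) = 4/5 = 0.8 s.

T_s ≈ 0.8 s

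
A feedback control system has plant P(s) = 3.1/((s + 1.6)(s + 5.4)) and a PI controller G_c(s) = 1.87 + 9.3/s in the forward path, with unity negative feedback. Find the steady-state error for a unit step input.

0

The open loop G_c(s)P(s) has a pole at the origin (type 1), so the static position error constant is infinite and e_ss = 1/(1+∞) = 0.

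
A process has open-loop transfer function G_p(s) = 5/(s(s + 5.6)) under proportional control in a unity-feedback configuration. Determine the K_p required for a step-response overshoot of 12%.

K_p = 5.01

From %OS = 100·exp(−πζ/√(1−ζ²)) = 12%, ζ = −ln(0.12)/√(π²+ln²(0.12)) = 0.5594.
Characteristic equation s² + 5.6s + 5K_p = 0 gives ζ = 5.6/(2√(5K_p)).
Setting ζ = 0.5594: √(5K_p) = 5.6/(2·0.5594) = 5.005, so K_p = 25.05/5 = 5.01.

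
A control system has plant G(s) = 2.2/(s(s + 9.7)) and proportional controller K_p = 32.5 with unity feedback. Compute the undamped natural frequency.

The closed-loop denominator is s(s+9.7) + 32.5·2.2 = s² + 9.7s + 71.5.
So ω_n² = 71.5 ⇒ ω_n = 8.456 rad/s, and ζ = 9.7/(2ω_n) = 0.574.

ω_n = 8.46 rad/s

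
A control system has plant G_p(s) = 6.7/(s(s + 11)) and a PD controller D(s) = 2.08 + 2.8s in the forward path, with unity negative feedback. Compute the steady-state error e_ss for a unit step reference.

The open loop D(s)G_p(s) has a pole at the origin (type 1), so the static position error constant is infinite and e_ss = 1/(1+∞) = 0.

0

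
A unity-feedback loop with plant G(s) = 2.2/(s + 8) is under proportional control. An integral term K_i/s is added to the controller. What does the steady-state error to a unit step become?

The integrator makes K_pos = lim_{s→0} C(s)G(s) infinite, so e_ss = 1/(1+K_pos) = 0.

0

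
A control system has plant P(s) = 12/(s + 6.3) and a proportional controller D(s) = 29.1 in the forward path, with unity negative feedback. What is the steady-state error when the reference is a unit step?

0.0177

The loop is type 0. Static position error constant K_pos = D(0)·P(0) = 29.1·1.905 = 55.43.
Steady-state error to a unit step: e_ss = 1/(1+K_pos) = 1/56.43 = 0.0177.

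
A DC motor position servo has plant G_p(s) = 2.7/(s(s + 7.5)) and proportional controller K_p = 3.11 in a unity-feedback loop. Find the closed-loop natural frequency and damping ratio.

The closed-loop denominator is s(s+7.5) + 3.11·2.7 = s² + 7.5s + 8.397.
Matching s² + 2ζω_n s + ω_n²: ω_n = √8.397 = 2.898 rad/s and 2ζω_n = 7.5, so ζ = 7.5/(2·2.898) = 1.29.

ω_n = 2.9 rad/s, ζ = 1.29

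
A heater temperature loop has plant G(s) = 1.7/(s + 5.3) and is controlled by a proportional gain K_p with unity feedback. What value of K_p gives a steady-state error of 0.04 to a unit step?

Steady-state error for a unit step on this type-0 loop is 1/(1 + K_p·G(0)).
G(0) = 0.3208. Require 1/(1 + K_p·0.3208) = 0.04, so 1 + 0.3208·K_p = 25.
K_p = (25 − 1)/0.3208 = 74.8.

K_p = 74.8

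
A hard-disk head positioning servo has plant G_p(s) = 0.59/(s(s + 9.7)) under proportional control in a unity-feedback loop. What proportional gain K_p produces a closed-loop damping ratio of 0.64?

Closed-loop characteristic equation: s² + 9.7s + K_p·0.59 = 0.
So ω_n = √(0.59K_p) and 2ζω_n = 9.7, giving ζ = 9.7/(2√(0.59K_p)).
Setting ζ = 0.64: √(0.59K_p) = 9.7/(2·0.64) = 7.578, so K_p = 57.43/0.59 = 97.3.

K_p = 97.3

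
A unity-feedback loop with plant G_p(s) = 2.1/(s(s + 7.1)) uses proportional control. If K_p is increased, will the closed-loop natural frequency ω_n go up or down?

increase

ω_n = √(2.1·K_p), which grows with K_p.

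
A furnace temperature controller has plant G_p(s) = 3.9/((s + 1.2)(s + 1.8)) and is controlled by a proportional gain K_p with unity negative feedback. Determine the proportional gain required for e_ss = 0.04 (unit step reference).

For a type-0 loop with proportional control, e_ss = 1/(1 + K_p·G_p(0)).
G_p(0) = 1.806. Require 1/(1 + K_p·1.806) = 0.04, so 1 + 1.806·K_p = 25.
K_p = (25 − 1)/1.806 = 13.3.

K_p = 13.3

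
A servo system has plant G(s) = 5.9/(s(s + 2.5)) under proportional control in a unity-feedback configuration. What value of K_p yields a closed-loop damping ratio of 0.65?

K_p = 0.627

Closed-loop characteristic equation: s² + 2.5s + K_p·5.9 = 0.
So ω_n = √(5.9K_p) and 2ζω_n = 2.5, giving ζ = 2.5/(2√(5.9K_p)).
Setting ζ = 0.65: √(5.9K_p) = 2.5/(2·0.65) = 1.923, so K_p = 3.698/5.9 = 0.627.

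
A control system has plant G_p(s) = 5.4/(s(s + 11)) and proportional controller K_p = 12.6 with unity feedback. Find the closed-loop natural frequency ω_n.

The closed-loop denominator is s(s+11) + 12.6·5.4 = s² + 11s + 68.04.
Matching s² + 2ζω_n s + ω_n²: ω_n = √68.04 = 8.249 rad/s and 2ζω_n = 11, so ζ = 11/(2·8.249) = 0.667.

ω_n = 8.25 rad/s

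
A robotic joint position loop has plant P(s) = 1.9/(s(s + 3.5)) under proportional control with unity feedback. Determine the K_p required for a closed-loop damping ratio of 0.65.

Closed-loop characteristic equation: s² + 3.5s + K_p·1.9 = 0.
So ω_n = √(1.9K_p) and 2ζω_n = 3.5, giving ζ = 3.5/(2√(1.9K_p)).
Setting ζ = 0.65: √(1.9K_p) = 3.5/(2·0.65) = 2.692, so K_p = 7.249/1.9 = 3.82.

K_p = 3.82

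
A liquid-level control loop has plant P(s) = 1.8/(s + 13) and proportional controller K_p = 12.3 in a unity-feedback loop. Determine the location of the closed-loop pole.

Closed-loop transfer function: T(s) = K_p·P(s)/(1 + K_p·P(s)) = 22.14/(s + 13 + 22.14) = 22.14/(s + 35.14).
The closed-loop pole is at s = −35.14.

s = -35.14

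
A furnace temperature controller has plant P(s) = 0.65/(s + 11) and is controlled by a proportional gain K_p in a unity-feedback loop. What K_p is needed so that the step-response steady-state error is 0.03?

Steady-state error for a unit step on this type-0 loop is 1/(1 + K_p·P(0)).
P(0) = 0.05909. Require 1/(1 + K_p·0.05909) = 0.03, so 1 + 0.05909·K_p = 33.33.
K_p = (33.33 − 1)/0.05909 = 547.

K_p = 547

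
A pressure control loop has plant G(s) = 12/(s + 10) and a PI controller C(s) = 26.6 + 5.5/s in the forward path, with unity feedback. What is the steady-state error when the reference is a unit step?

The open loop C(s)G(s) has a pole at the origin (type 1), so the static position error constant is infinite and e_ss = 1/(1+∞) = 0.

0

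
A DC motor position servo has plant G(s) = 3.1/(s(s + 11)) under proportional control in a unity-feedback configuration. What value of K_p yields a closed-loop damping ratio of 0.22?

K_p = 202

Closed-loop characteristic equation: s² + 11s + K_p·3.1 = 0.
So ω_n = √(3.1K_p) and 2ζω_n = 11, giving ζ = 11/(2√(3.1K_p)).
Setting ζ = 0.22: √(3.1K_p) = 11/(2·0.22) = 25, so K_p = 625/3.1 = 202.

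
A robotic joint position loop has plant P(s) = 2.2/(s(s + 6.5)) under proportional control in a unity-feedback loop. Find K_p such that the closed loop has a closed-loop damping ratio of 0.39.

K_p = 31.6

Closed-loop characteristic equation: s² + 6.5s + K_p·2.2 = 0.
So ω_n = √(2.2K_p) and 2ζω_n = 6.5, giving ζ = 6.5/(2√(2.2K_p)).
Setting ζ = 0.39: √(2.2K_p) = 6.5/(2·0.39) = 8.333, so K_p = 69.44/2.2 = 31.6.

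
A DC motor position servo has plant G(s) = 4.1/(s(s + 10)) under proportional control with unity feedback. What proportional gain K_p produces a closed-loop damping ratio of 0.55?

K_p = 20.2

Closed-loop characteristic equation: s² + 10s + K_p·4.1 = 0.
So ω_n = √(4.1K_p) and 2ζω_n = 10, giving ζ = 10/(2√(4.1K_p)).
Setting ζ = 0.55: √(4.1K_p) = 10/(2·0.55) = 9.091, so K_p = 82.64/4.1 = 20.2.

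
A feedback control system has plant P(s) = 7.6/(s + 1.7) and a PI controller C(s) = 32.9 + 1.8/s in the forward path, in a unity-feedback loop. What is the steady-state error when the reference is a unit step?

The open loop C(s)P(s) has a pole at the origin (type 1), so the static position error constant is infinite and e_ss = 1/(1+∞) = 0.

0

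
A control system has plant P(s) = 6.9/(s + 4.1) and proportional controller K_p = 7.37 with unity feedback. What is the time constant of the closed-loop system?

τ = 0.0182 s

Closed-loop transfer function: T(s) = K_p·P(s)/(1 + K_p·P(s)) = 50.85/(s + 4.1 + 50.85) = 50.85/(s + 54.95).
Time constant τ = 1/54.95 = 0.0182 s.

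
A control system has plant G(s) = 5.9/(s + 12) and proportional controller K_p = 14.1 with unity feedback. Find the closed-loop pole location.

s = -95.19

Closed-loop transfer function: T(s) = K_p·G(s)/(1 + K_p·G(s)) = 83.19/(s + 12 + 83.19) = 83.19/(s + 95.19).
The closed-loop pole is at s = −95.19.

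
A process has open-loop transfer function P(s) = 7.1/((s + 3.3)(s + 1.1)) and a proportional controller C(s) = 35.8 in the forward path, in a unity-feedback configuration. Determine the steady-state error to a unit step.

0.0141

The loop is type 0. Static position error constant K_pos = C(0)·P(0) = 35.8·1.956 = 70.02.
Steady-state error to a unit step: e_ss = 1/(1+K_pos) = 1/71.02 = 0.0141.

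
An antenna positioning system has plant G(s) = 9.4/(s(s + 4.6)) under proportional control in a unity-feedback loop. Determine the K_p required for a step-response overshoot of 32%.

From %OS = 100·exp(−πζ/√(1−ζ²)) = 32%, ζ = −ln(0.32)/√(π²+ln²(0.32)) = 0.341.
Characteristic equation s² + 4.6s + 9.4K_p = 0 gives ζ = 4.6/(2√(9.4K_p)).
Setting ζ = 0.341: √(9.4K_p) = 4.6/(2·0.341) = 6.746, so K_p = 45.5/9.4 = 4.84.

K_p = 4.84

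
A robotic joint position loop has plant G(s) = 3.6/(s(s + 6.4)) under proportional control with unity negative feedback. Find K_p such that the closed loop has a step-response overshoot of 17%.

K_p = 11.8

From %OS = 100·exp(−πζ/√(1−ζ²)) = 17%, ζ = −ln(0.17)/√(π²+ln²(0.17)) = 0.4913.
Characteristic equation s² + 6.4s + 3.6K_p = 0 gives ζ = 6.4/(2√(3.6K_p)).
Setting ζ = 0.4913: √(3.6K_p) = 6.4/(2·0.4913) = 6.514, so K_p = 42.43/3.6 = 11.8.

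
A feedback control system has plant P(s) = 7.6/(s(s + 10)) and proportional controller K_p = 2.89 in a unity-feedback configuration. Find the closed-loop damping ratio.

The closed-loop denominator is s(s+10) + 2.89·7.6 = s² + 10s + 21.96.
So ω_n² = 21.96 ⇒ ω_n = 4.687 rad/s, and ζ = 10/(2ω_n) = 1.07.

ζ = 1.07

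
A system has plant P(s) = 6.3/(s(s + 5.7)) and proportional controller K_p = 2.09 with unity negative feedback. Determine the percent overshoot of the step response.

1.86%

The closed-loop denominator s² + 5.7s + 13.17 gives ω_n = √13.17 = 3.629 and ζ = 5.7/(2ω_n) = 0.7854.
%OS = 100·exp(−πζ/√(1−ζ²)) = 100·exp(−π·0.7854/√0.3831) = 1.86%.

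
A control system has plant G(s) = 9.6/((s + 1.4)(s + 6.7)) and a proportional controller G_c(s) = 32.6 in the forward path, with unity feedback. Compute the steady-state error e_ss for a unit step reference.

0.0291

The loop is type 0. Static position error constant K_pos = G_c(0)·G(0) = 32.6·1.023 = 33.36.
Steady-state error to a unit step: e_ss = 1/(1+K_pos) = 1/34.36 = 0.0291.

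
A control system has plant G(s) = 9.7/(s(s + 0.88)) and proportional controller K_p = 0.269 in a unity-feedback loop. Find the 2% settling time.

T_s ≈ 9.09 s

From 1 + K_pG(s) = 0: s² + 0.88s + 2.609 = 0 ⇒ ω_n = 1.615, ζ = 0.2724.
2% settling time T_s ≈ 4/(ζω_n) = 4/0.44 = 9.09 s.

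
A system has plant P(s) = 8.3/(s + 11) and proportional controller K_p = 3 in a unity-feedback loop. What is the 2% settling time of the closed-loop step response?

Closed-loop transfer function: T(s) = K_p·P(s)/(1 + K_p·P(s)) = 24.9/(s + 11 + 24.9) = 24.9/(s + 35.9).
Time constant τ = 1/35.9 = 0.02786 s, so the 2% settling time is about 4τ = 0.111 s.

T_s ≈ 0.111 s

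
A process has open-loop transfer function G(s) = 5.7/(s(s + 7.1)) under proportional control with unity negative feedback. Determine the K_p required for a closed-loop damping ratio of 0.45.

K_p = 10.9

Closed-loop characteristic equation: s² + 7.1s + K_p·5.7 = 0.
So ω_n = √(5.7K_p) and 2ζω_n = 7.1, giving ζ = 7.1/(2√(5.7K_p)).
Setting ζ = 0.45: √(5.7K_p) = 7.1/(2·0.45) = 7.889, so K_p = 62.23/5.7 = 10.9.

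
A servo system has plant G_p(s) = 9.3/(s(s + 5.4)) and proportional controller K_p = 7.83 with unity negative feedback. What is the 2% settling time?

Closed-loop characteristic equation: s² + 5.4s + 72.82 = 0, so ω_n = 8.533 rad/s and ζ = 5.4/(2·8.533) = 0.3164.
2% settling time T_s ≈ 4/(ζω_n) = 4/2.7 = 1.48 s.

T_s ≈ 1.48 s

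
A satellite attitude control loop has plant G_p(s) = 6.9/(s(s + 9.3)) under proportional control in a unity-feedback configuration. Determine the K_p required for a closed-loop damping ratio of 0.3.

Closed-loop characteristic equation: s² + 9.3s + K_p·6.9 = 0.
So ω_n = √(6.9K_p) and 2ζω_n = 9.3, giving ζ = 9.3/(2√(6.9K_p)).
Setting ζ = 0.3: √(6.9K_p) = 9.3/(2·0.3) = 15.5, so K_p = 240.3/6.9 = 34.8.

K_p = 34.8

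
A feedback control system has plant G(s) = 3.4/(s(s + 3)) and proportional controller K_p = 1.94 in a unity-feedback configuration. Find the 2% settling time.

The closed-loop denominator s² + 3s + 6.596 gives ω_n = √6.596 = 2.568 and ζ = 3/(2ω_n) = 0.5841.
2% settling time T_s ≈ 4/(ζω_n) = 4/1.5 = 2.67 s.

T_s ≈ 2.67 s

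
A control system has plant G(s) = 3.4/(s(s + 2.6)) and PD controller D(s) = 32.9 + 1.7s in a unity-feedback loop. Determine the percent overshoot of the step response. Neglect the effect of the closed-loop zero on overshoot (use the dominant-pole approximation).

25.8%

Forward path: (32.9 + 1.7s)·3.4/(s(s+2.6)). The closed-loop characteristic equation is s² + (2.6 + 3.4·1.7)s + 3.4·32.9 = 0.
That is s² + 8.38s + 111.9 = 0, so ω_n = 10.58 rad/s and ζ = 8.38/(2·10.58) = 0.3962.
%OS = 100·exp(−πζ/√(1−ζ²)) = 25.8%.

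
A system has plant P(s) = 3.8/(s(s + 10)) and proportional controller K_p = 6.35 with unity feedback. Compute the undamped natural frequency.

ω_n = 4.91 rad/s

With unity feedback the closed-loop characteristic equation is s² + 10s + 6.35·3.8 = s² + 10s + 24.13 = 0.
Matching s² + 2ζω_n s + ω_n²: ω_n = √24.13 = 4.912 rad/s and 2ζω_n = 10, so ζ = 10/(2·4.912) = 1.02.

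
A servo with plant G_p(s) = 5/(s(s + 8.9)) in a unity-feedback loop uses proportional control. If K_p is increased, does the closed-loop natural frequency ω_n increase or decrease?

ω_n = √(5·K_p), which grows with K_p.

increase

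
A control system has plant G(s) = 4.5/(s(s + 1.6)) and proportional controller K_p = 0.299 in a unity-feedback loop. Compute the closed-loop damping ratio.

With unity feedback the closed-loop characteristic equation is s² + 1.6s + 0.299·4.5 = s² + 1.6s + 1.345 = 0.
So ω_n² = 1.345 ⇒ ω_n = 1.16 rad/s, and ζ = 1.6/(2ω_n) = 0.69.

ζ = 0.69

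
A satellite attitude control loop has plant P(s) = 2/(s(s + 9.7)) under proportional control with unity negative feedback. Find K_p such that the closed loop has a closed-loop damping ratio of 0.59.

K_p = 33.8

Closed-loop characteristic equation: s² + 9.7s + K_p·2 = 0.
So ω_n = √(2K_p) and 2ζω_n = 9.7, giving ζ = 9.7/(2√(2K_p)).
Setting ζ = 0.59: √(2K_p) = 9.7/(2·0.59) = 8.22, so K_p = 67.57/2 = 33.8.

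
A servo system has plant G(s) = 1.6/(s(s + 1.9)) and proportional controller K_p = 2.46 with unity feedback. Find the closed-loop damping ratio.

ζ = 0.479

1 + K_p·G(s) = 0 gives s² + 1.9s + 3.936 = 0.
So ω_n² = 3.936 ⇒ ω_n = 1.984 rad/s, and ζ = 1.9/(2ω_n) = 0.479.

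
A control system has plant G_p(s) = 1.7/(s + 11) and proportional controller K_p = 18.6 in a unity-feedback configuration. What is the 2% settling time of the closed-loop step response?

T_s ≈ 0.0939 s

Closed-loop transfer function: T(s) = K_p·G_p(s)/(1 + K_p·G_p(s)) = 31.62/(s + 11 + 31.62) = 31.62/(s + 42.62).
Time constant τ = 1/42.62 = 0.02346 s, so the 2% settling time is about 4τ = 0.0939 s.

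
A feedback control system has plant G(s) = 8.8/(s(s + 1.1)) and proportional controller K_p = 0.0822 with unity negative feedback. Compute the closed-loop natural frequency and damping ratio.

With unity feedback the closed-loop characteristic equation is s² + 1.1s + 0.0822·8.8 = s² + 1.1s + 0.7234 = 0.
So ω_n² = 0.7234 ⇒ ω_n = 0.8505 rad/s, and ζ = 1.1/(2ω_n) = 0.647.

ω_n = 0.851 rad/s, ζ = 0.647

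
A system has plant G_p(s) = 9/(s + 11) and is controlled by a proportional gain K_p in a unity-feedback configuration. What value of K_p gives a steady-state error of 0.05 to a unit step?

K_p = 23.2

For a type-0 loop with proportional control, e_ss = 1/(1 + K_p·G_p(0)).
G_p(0) = 0.8182. Require 1/(1 + K_p·0.8182) = 0.05, so 1 + 0.8182·K_p = 20.
K_p = (20 − 1)/0.8182 = 23.2.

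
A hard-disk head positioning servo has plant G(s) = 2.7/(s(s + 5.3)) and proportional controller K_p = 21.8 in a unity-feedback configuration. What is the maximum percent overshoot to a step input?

31.5%

From 1 + K_pG(s) = 0: s² + 5.3s + 58.86 = 0 ⇒ ω_n = 7.672, ζ = 0.3454.
%OS = 100·exp(−πζ/√(1−ζ²)) = 100·exp(−π·0.3454/√0.8807) = 31.5%.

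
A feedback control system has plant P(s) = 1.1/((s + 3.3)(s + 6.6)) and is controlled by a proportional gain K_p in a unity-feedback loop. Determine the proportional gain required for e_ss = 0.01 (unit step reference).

K_p = 1960

The loop is type 0, so e_ss(step) = 1/(1 + K_pos) with K_pos = K_p·P(0).
P(0) = 0.05051. Require 1/(1 + K_p·0.05051) = 0.01, so 1 + 0.05051·K_p = 100.
K_p = (100 − 1)/0.05051 = 1960.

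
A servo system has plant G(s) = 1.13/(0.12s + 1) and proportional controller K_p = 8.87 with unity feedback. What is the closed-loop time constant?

τ = 0.0109 s

Closed loop: T(s) = K_p·G/(1+K_p·G) = 10.02/(0.12s + 1 + 10.02), with pole at s = −(1 + 10.02)/0.12 = −91.86.
Closed-loop time constant τ = 1/91.86 = 0.0109 s.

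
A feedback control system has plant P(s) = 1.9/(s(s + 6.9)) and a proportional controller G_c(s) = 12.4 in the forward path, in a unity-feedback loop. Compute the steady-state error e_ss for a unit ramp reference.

0.293

The loop has one pole at the origin (type 1). Velocity error constant K_v = lim_{s→0} s·G_c(s)P(s) = 12.4·1.9/6.9 = 3.414.
Steady-state error to a unit ramp: e_ss = 1/K_v = 0.293.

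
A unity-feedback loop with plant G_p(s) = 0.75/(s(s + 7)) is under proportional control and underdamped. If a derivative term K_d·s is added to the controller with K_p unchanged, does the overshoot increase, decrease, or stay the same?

decrease

With PD the characteristic equation becomes s² + (a + K·K_d)s + K·K_p = 0; the damping term grows, ζ rises, overshoot falls.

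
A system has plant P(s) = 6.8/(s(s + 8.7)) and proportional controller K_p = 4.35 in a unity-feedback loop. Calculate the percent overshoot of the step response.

1.52%

The closed-loop denominator s² + 8.7s + 29.58 gives ω_n = √29.58 = 5.439 and ζ = 8.7/(2ω_n) = 0.7998.
%OS = 100·exp(−πζ/√(1−ζ²)) = 100·exp(−π·0.7998/√0.3603) = 1.52%.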